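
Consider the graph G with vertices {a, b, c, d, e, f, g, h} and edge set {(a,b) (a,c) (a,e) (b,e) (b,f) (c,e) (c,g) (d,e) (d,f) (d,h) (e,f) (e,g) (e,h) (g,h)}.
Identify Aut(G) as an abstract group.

Vertex e is the unique vertex of degree 7; the remaining 7 vertices each have degree 3 and induce a cycle, so G is the wheel on 8 vertices with hub e. Every automorphism fixes the hub and acts on the rim 7-cycle, so Aut(G) ≅ Aut(C_7) = D_7 of order 14.

D_7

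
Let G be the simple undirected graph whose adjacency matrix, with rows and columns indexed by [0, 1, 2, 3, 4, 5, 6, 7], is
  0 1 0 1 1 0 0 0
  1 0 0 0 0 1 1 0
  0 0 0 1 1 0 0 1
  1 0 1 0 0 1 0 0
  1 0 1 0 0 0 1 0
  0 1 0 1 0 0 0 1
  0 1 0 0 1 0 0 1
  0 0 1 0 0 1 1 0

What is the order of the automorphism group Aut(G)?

G is 3-regular and bipartite on 2^3 = 8 vertices with girth 4; it is the hypercube graph Q_3. The symmetry group of the 3-cube is the hyperoctahedral group B_3 = Z_2 ≀ S_3, of order 2^3·3! = 48.

48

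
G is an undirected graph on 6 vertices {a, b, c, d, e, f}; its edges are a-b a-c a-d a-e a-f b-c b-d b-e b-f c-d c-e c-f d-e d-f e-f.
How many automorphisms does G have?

Every vertex has degree 5, so G is the complete graph K_6. Every bijection on the vertex set is an automorphism of K_6; hence Aut(K_6) ≅ S_6, order 720.

720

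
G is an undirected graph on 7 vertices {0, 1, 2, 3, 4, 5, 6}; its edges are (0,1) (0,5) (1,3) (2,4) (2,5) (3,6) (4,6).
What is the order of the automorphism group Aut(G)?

14

G is 2-regular and connected on 7 vertices, i.e. the cycle C_7. C_7 has 7 rotations and 7 reflections, so Aut(C_7) ≅ D_7 of order 14.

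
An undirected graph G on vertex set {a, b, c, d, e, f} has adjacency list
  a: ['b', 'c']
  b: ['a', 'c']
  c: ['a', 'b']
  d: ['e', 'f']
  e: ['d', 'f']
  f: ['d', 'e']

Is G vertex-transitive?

G has two connected components, {d, e, f} and {a, b, c}; each is 2-regular, so G = C_3 ⊔ C_3. With two isomorphic components, Aut(G) = Aut(C_3) ≀ S_2 = (D_3 × D_3) ⋊ Z_2: permute each cycle by D_3, then optionally swap the two cycles. Order 2·(2·3)² = 72. Under this action every vertex can be carried to every other, so G is vertex-transitive.

Yes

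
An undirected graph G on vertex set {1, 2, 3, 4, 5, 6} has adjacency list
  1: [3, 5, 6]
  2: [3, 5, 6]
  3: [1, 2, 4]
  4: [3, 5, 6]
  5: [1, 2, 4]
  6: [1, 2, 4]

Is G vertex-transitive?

G is 3-regular and bipartite with parts {1, 2, 4} and {3, 5, 6} (each part is independent and every cross-pair is an edge), so G = K_{3,3}. Aut(K_{3,3}) is the wreath product S_3 ≀ Z_2: permute within each part, then optionally swap the parts; |Aut| = 2·(3!)² = 72. Under this action every vertex can be carried to every other, so G is vertex-transitive.

Yes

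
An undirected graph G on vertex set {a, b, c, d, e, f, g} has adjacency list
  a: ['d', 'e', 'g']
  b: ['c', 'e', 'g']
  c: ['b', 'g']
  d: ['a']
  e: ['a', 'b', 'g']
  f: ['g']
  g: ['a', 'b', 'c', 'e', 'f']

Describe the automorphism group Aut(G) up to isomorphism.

{e}

Degrees alone do not determine every vertex (e.g. a and b both have degree 3), but their neighbour-degree multisets differ: N(a) has degrees [1, 3, 5] while N(b) has degrees [2, 3, 5]. Repeating this refinement separates all vertices, so the only automorphism is the identity.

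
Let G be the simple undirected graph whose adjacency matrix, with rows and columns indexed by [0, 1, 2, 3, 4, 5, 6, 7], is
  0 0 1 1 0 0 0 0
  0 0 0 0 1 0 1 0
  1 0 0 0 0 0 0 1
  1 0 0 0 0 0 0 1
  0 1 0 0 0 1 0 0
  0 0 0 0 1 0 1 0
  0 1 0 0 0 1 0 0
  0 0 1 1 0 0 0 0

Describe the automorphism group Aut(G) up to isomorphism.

G has two connected components, {0, 2, 3, 7} and {1, 4, 5, 6}; each is 2-regular, so G = C_4 ⊔ C_4. Aut of a disjoint union of two copies of C_4 is the wreath product D_4 ≀ Z_2, of order 2·8² = 128.

(D_4 × D_4) ⋊ Z_2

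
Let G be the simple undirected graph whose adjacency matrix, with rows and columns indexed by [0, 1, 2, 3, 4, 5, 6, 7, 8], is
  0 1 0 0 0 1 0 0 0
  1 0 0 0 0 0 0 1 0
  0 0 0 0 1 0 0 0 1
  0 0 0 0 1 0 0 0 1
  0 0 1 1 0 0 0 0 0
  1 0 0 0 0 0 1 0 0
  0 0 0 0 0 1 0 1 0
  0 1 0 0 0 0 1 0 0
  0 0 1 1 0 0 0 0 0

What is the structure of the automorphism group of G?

D_4 × D_5

G has two connected components, {0, 1, 5, 6, 7} and {2, 3, 4, 8}; each is 2-regular, so G = C_5 ⊔ C_4. No automorphism exchanges components of different sizes, hence Aut(G) is the direct product D_4 × D_5, order 80.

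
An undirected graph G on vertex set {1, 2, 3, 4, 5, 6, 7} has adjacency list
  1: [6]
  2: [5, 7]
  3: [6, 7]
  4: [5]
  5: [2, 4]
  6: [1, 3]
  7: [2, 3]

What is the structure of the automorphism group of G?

C_2

The degree sequence is [1, 2, 2, 1, 2, 2, 2]; the two degree-1 vertices 1 and 4 are the ends of a path, so G = P_7. A path has exactly one nontrivial symmetry — reversal — giving Aut(G) of order 2.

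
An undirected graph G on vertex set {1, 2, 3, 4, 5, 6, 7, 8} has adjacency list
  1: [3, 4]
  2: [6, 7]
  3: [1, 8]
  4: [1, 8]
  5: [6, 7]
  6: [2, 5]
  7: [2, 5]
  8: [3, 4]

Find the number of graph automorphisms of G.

128

G has two connected components, {1, 3, 4, 8} and {2, 5, 6, 7}; each is 2-regular, so G = C_4 ⊔ C_4. Aut of a disjoint union of two copies of C_4 is the wreath product D_4 ≀ Z_2, of order 2·8² = 128.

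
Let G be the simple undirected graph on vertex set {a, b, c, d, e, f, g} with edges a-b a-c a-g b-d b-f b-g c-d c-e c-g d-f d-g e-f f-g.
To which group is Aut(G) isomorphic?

the trivial group

Degrees alone do not determine every vertex (e.g. b and c both have degree 4), but their neighbour-degree multisets differ: N(b) has degrees [3, 4, 4, 5] while N(c) has degrees [2, 3, 4, 5]. Repeating this refinement separates all vertices, so the only automorphism is the identity.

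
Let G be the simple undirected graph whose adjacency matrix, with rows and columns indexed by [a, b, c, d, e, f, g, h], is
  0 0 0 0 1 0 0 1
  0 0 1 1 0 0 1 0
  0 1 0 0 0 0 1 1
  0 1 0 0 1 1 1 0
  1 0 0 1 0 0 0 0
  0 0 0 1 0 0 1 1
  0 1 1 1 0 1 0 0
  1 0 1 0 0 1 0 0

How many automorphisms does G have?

1

The degree sequence is [2, 3, 3, 4, 2, 3, 4, 3]. Checking the degree-preserving permutations of the vertex set shows that none except the identity preserves every edge, so Aut(G) is trivial.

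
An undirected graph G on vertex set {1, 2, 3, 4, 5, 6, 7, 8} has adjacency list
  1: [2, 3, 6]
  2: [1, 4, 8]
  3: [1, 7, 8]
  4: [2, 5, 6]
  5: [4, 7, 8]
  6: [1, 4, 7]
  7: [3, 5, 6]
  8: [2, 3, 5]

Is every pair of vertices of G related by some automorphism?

Yes

G is 3-regular and bipartite on 2^3 = 8 vertices with girth 4; it is the hypercube graph Q_3. Aut(Q_3) consists of the signed permutations of the 3 coordinate axes: 3! permutations times 2^3 sign flips, so |Aut| = 2^3·3! = 48. This group acts transitively on the 8 vertices.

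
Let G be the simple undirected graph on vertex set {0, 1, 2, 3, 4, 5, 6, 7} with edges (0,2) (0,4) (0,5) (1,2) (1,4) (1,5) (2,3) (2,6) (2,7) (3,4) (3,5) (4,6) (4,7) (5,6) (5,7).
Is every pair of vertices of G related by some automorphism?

No

Automorphisms preserve degree, but G has vertices of degree 3 and vertices of degree 5; no automorphism maps one to the other, so G is not vertex-transitive.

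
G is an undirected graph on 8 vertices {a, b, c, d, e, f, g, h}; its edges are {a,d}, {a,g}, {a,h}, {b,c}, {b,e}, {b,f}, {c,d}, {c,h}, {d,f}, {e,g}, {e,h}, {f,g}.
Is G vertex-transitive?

G is 3-regular and bipartite on 2^3 = 8 vertices with girth 4; it is the hypercube graph Q_3. Aut(Q_3) consists of the signed permutations of the 3 coordinate axes: 3! permutations times 2^3 sign flips, so |Aut| = 2^3·3! = 48. This group acts transitively on the 8 vertices.

Yes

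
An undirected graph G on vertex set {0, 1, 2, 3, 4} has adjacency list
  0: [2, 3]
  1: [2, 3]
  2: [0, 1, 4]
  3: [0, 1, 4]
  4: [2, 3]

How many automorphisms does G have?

The vertices split by degree into {2, 3} (degree 3) and {0, 1, 4} (degree 2); every edge runs between the two parts, so G is the complete bipartite graph K_{2,3}. Automorphisms preserve the bipartition setwise (since the parts differ in size) and act as S_2 × S_3 within it; |Aut| = 12.

12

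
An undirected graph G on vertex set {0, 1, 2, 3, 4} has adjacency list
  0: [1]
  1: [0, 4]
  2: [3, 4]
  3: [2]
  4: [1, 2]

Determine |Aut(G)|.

2

The degree sequence is [1, 2, 2, 1, 2]; the two degree-1 vertices 0 and 3 are the ends of a path, so G = P_5. The only nontrivial automorphism of a path is the end-to-end reflection, so Aut(G) ≅ Z_2.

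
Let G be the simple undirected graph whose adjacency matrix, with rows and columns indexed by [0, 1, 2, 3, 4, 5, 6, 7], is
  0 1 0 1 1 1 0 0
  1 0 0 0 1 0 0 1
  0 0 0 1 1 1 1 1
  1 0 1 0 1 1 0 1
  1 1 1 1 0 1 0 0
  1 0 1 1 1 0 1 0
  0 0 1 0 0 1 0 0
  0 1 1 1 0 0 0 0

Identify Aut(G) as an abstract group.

the trivial group

The degree sequence is [4, 3, 5, 5, 5, 5, 2, 3]. Checking the degree-preserving permutations of the vertex set shows that none except the identity preserves every edge, so Aut(G) is trivial.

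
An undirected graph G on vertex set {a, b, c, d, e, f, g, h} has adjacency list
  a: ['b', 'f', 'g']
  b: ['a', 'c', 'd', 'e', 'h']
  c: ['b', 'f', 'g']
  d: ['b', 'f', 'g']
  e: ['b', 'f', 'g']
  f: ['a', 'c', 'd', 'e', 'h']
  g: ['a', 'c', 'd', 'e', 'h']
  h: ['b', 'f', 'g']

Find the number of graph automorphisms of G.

The vertices split by degree into {b, f, g} (degree 5) and {a, c, d, e, h} (degree 3); every edge runs between the two parts, so G is the complete bipartite graph K_{3,5}. Automorphisms preserve the bipartition setwise (since the parts differ in size) and act as S_3 × S_5 within it; |Aut| = 720.

720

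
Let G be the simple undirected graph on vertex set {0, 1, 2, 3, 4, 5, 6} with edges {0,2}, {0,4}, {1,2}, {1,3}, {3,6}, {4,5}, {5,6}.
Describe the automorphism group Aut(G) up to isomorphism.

D_7

G is 2-regular and connected on 7 vertices, i.e. the cycle C_7. The automorphisms of the 7-cycle are exactly the symmetries of a regular 7-gon: the dihedral group D_7, |D_7| = 14.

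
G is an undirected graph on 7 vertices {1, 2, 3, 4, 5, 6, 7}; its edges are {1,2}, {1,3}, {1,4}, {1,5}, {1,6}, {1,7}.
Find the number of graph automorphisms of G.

720

Vertex 1 has degree 6 and every other vertex has degree 1, so G is the star K_{1,6} with centre 1. The 6 leaves are pairwise interchangeable while the centre is fixed, giving Aut(G) = S_6.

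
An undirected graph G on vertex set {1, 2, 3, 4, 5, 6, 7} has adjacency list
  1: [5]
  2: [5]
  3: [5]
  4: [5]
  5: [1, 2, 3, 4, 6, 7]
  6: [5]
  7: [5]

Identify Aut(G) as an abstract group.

the symmetric group on 6 letters

Vertex 5 has degree 6 and every other vertex has degree 1, so G is the star K_{1,6} with centre 5. Any automorphism fixes the centre and permutes the 6 leaves freely, so Aut(G) ≅ S_6 of order 6! = 720.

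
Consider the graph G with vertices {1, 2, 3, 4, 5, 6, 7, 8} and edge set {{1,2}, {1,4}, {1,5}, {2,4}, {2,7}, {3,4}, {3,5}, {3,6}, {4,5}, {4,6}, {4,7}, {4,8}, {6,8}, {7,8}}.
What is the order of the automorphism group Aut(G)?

14

Vertex 4 is the unique vertex of degree 7; the remaining 7 vertices each have degree 3 and induce a cycle, so G is the wheel on 8 vertices with hub 4. With the hub fixed, the remaining symmetry is that of the rim cycle C_7, giving the dihedral group D_7.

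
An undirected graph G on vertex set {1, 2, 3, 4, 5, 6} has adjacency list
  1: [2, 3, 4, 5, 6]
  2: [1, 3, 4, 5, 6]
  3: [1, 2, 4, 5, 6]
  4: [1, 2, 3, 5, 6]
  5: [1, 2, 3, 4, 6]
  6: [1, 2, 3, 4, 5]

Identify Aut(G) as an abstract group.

S_6

Every vertex has degree 5, so G is the complete graph K_6. Every bijection on the vertex set is an automorphism of K_6; hence Aut(K_6) ≅ S_6, order 720.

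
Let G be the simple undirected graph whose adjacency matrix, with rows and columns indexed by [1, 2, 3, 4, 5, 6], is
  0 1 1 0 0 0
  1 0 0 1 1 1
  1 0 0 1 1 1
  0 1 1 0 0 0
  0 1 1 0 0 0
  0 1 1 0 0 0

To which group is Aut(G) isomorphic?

S_4 × S_2

The vertices split by degree into {2, 3} (degree 4) and {1, 4, 5, 6} (degree 2); every edge runs between the two parts, so G is the complete bipartite graph K_{2,4}. The parts have unequal sizes, so no automorphism swaps them; each part is permuted independently, giving S_4 × S_2 of order 4!·2! = 48.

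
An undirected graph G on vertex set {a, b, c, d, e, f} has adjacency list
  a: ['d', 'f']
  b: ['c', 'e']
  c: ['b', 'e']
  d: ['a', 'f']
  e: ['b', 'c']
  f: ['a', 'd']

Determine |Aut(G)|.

72

G has two connected components, {b, c, e} and {a, d, f}; each is 2-regular, so G = C_3 ⊔ C_3. Aut of a disjoint union of two copies of C_3 is the wreath product D_3 ≀ Z_2, of order 2·6² = 72.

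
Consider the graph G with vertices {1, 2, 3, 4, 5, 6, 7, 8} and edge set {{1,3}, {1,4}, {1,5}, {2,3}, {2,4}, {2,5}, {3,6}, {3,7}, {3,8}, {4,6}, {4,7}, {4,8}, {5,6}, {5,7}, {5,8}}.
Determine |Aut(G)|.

720

The vertices split by degree into {3, 4, 5} (degree 5) and {1, 2, 6, 7, 8} (degree 3); every edge runs between the two parts, so G is the complete bipartite graph K_{3,5}. Automorphisms preserve the bipartition setwise (since the parts differ in size) and act as S_3 × S_5 within it; |Aut| = 720.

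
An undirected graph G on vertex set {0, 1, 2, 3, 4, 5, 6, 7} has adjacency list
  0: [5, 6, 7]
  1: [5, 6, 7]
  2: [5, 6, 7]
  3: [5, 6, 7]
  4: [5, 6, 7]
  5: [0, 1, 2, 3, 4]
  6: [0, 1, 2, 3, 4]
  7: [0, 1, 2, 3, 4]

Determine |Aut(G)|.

720

The vertices split by degree into {5, 6, 7} (degree 5) and {0, 1, 2, 3, 4} (degree 3); every edge runs between the two parts, so G is the complete bipartite graph K_{3,5}. The parts have unequal sizes, so no automorphism swaps them; each part is permuted independently, giving S_5 × S_3 of order 5!·3! = 720.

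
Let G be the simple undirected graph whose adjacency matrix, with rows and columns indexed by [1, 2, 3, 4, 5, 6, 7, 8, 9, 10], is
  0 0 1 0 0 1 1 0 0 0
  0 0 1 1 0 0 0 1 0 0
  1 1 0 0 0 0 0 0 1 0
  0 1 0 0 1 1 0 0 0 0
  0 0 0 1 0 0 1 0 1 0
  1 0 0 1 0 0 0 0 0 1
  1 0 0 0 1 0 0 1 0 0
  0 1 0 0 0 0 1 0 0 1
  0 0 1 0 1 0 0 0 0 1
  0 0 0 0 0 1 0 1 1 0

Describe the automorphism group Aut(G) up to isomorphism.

the symmetric group S_5

G is 3-regular on 10 vertices with no triangles and no 4-cycles (girth 5): this is the Petersen graph. It is a classical fact that the Petersen graph has automorphism group S_5 (order 120), arising from its description as the Kneser graph K(5,2).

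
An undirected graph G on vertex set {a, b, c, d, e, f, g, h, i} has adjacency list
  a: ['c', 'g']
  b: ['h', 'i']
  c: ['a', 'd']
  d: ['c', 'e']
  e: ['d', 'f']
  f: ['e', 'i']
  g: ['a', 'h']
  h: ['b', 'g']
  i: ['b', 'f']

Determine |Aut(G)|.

18

G is 2-regular and connected on 9 vertices, i.e. the cycle C_9. C_9 has 9 rotations and 9 reflections, so Aut(C_9) ≅ D_9 of order 18.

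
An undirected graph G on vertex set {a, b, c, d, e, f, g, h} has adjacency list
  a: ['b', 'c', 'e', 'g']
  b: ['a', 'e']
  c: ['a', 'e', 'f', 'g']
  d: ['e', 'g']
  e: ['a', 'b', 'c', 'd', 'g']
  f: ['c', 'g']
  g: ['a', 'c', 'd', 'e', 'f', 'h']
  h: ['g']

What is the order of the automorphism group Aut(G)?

1

The degree sequence is [4, 2, 4, 2, 5, 2, 6, 1]. Checking the degree-preserving permutations of the vertex set shows that none except the identity preserves every edge, so Aut(G) is trivial.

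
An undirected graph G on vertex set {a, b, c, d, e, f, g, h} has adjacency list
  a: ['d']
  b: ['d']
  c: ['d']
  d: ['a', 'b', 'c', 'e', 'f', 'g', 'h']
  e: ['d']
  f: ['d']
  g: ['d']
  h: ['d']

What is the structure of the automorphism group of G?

the symmetric group on 7 letters

Vertex d has degree 7 and every other vertex has degree 1, so G is the star K_{1,7} with centre d. Any automorphism fixes the centre and permutes the 7 leaves freely, so Aut(G) ≅ S_7 of order 7! = 5040.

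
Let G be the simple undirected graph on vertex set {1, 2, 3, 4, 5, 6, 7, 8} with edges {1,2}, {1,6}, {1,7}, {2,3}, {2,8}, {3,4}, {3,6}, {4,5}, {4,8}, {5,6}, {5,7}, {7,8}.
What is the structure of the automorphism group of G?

G is 3-regular and bipartite on 2^3 = 8 vertices with girth 4; it is the hypercube graph Q_3. The symmetry group of the 3-cube is the hyperoctahedral group B_3 = Z_2 ≀ S_3, of order 2^3·3! = 48.

Z_2^3 ⋊ S_3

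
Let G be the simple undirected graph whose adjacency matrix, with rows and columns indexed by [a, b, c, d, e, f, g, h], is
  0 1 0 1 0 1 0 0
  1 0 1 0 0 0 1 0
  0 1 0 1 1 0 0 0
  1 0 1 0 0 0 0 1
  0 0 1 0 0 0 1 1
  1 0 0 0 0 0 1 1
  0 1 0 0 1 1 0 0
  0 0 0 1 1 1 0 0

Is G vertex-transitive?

G is 3-regular and bipartite on 2^3 = 8 vertices with girth 4; it is the hypercube graph Q_3. The symmetry group of the 3-cube is the hyperoctahedral group B_3 = Z_2 ≀ S_3, of order 2^3·3! = 48. Under this action every vertex can be carried to every other, so G is vertex-transitive.

Yes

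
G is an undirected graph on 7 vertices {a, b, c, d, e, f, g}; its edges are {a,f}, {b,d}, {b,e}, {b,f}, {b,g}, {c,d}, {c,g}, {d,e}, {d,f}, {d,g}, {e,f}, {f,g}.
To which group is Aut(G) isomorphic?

{e}

Degrees alone do not determine every vertex (e.g. b and g both have degree 4), but their neighbour-degree multisets differ: N(b) has degrees [3, 4, 5, 5] while N(g) has degrees [2, 4, 5, 5]. Repeating this refinement separates all vertices, so the only automorphism is the identity.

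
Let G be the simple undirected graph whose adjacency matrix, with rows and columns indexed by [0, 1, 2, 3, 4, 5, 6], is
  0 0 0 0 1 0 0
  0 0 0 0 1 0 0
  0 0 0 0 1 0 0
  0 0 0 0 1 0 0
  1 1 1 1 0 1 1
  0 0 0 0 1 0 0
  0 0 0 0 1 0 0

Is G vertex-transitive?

No

Vertex 4 is the only vertex of degree 6, so every automorphism fixes it; G is not vertex-transitive.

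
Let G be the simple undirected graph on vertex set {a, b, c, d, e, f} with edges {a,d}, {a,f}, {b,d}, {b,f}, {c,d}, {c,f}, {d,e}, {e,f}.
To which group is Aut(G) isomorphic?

The vertices split by degree into {d, f} (degree 4) and {a, b, c, e} (degree 2); every edge runs between the two parts, so G is the complete bipartite graph K_{2,4}. Automorphisms preserve the bipartition setwise (since the parts differ in size) and act as S_4 × S_2 within it; |Aut| = 48.

S_4 × S_2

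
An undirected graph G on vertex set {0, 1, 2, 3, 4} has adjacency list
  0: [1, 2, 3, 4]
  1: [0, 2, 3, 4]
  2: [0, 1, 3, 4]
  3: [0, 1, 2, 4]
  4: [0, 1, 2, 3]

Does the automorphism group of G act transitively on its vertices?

Yes

All 5 vertices are pairwise adjacent: G = K_5. Every bijection on the vertex set is an automorphism of K_5; hence Aut(K_5) ≅ S_5, order 120. This group acts transitively on the 5 vertices.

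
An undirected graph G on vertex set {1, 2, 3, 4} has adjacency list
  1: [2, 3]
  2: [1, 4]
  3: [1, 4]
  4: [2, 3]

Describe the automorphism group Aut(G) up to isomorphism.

the dihedral group of order 8

G is 2-regular and bipartite on 2^2 = 4 vertices with girth 4; it is the hypercube graph Q_2. Aut(Q_2) consists of the signed permutations of the 2 coordinate axes: 2! permutations times 2^2 sign flips, so |Aut| = 2^2·2! = 8.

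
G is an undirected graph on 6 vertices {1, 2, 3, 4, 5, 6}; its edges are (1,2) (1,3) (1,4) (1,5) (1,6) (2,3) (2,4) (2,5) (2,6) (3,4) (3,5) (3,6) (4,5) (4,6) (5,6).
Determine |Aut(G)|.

All 6 vertices are pairwise adjacent: G = K_6. Any permutation of the 6 vertices preserves K_6, so Aut(K_6) = S_6 of order 6! = 720.

720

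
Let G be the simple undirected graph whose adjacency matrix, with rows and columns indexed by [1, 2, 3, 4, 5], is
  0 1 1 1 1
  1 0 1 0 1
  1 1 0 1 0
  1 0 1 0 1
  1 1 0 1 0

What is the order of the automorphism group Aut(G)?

8

Vertex 1 is the unique vertex of degree 4; the remaining 4 vertices each have degree 3 and induce a cycle, so G is the wheel on 5 vertices with hub 1. With the hub fixed, the remaining symmetry is that of the rim cycle C_4, giving the dihedral group D_4.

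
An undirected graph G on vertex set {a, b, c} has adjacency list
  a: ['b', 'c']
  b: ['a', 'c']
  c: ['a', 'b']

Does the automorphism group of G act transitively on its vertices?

Yes

All 3 vertices are pairwise adjacent: G = K_3. Every bijection on the vertex set is an automorphism of K_3; hence Aut(K_3) ≅ S_3, order 6. Under this action every vertex can be carried to every other, so G is vertex-transitive.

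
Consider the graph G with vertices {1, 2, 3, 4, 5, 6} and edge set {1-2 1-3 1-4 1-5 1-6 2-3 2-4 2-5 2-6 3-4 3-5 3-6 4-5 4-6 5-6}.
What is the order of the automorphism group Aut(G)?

All 6 vertices are pairwise adjacent: G = K_6. Every bijection on the vertex set is an automorphism of K_6; hence Aut(K_6) ≅ S_6, order 720.

720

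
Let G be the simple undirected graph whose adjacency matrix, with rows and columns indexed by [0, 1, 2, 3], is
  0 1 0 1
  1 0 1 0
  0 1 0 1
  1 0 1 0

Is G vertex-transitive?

G is 2-regular and bipartite on 2^2 = 4 vertices with girth 4; it is the hypercube graph Q_2. Aut(Q_2) consists of the signed permutations of the 2 coordinate axes: 2! permutations times 2^2 sign flips, so |Aut| = 2^2·2! = 8. Under this action every vertex can be carried to every other, so G is vertex-transitive.

Yes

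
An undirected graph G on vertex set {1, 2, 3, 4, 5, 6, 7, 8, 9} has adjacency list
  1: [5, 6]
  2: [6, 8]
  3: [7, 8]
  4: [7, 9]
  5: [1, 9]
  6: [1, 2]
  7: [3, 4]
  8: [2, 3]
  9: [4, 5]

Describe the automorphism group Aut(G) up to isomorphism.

D_9

G is 2-regular and connected on 9 vertices, i.e. the cycle C_9. The automorphisms of the 9-cycle are exactly the symmetries of a regular 9-gon: the dihedral group D_9, |D_9| = 18.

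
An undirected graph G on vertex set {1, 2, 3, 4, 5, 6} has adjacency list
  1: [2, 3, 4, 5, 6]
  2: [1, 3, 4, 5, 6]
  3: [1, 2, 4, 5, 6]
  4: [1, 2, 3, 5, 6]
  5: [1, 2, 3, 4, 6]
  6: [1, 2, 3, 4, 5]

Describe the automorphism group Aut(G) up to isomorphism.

the symmetric group on 6 letters

All 6 vertices are pairwise adjacent: G = K_6. Any permutation of the 6 vertices preserves K_6, so Aut(K_6) = S_6 of order 6! = 720.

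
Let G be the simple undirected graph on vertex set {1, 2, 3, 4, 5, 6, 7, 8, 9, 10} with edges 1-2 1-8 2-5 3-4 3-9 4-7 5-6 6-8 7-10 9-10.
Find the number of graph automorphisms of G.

G has two connected components, {1, 2, 5, 6, 8} and {3, 4, 7, 9, 10}; each is 2-regular, so G = C_5 ⊔ C_5. Aut of a disjoint union of two copies of C_5 is the wreath product D_5 ≀ Z_2, of order 2·10² = 200.

200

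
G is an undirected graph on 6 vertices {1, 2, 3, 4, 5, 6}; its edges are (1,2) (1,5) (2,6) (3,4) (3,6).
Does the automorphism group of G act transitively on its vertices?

No

Automorphisms preserve degree, but G has vertices of degree 1 and vertices of degree 2; no automorphism maps one to the other, so G is not vertex-transitive.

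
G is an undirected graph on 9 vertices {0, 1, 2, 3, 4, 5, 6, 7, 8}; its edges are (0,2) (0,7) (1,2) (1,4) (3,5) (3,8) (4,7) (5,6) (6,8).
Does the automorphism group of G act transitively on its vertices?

G has two connected components, {0, 1, 2, 4, 7} and {3, 5, 6, 8}; each is 2-regular, so G = C_5 ⊔ C_4. The orbit of 0 under Aut(G) is {0, 1, 2, 4, 7}, which does not contain 3, so G is not vertex-transitive.

No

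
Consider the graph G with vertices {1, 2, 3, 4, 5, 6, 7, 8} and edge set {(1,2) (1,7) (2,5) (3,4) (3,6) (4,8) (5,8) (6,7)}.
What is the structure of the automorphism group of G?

Every vertex has degree 2 and the graph is connected, so G is the 8-cycle C_8. C_8 has 8 rotations and 8 reflections, so Aut(C_8) ≅ D_8 of order 16.

D_8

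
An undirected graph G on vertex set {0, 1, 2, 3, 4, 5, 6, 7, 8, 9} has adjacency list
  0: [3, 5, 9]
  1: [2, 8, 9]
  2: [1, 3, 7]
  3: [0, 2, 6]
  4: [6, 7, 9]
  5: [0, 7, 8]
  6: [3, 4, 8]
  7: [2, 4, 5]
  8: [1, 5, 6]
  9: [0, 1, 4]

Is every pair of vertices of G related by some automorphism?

G is 3-regular on 10 vertices with no triangles and no 4-cycles (girth 5): this is the Petersen graph. It is a classical fact that the Petersen graph has automorphism group S_5 (order 120), arising from its description as the Kneser graph K(5,2). Under this action every vertex can be carried to every other, so G is vertex-transitive.

Yes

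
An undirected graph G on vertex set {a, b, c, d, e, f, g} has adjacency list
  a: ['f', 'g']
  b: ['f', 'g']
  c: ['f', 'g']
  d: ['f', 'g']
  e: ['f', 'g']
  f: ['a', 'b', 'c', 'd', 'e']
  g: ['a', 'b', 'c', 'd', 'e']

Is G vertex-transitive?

Automorphisms preserve degree, but G has vertices of degree 2 and vertices of degree 5; no automorphism maps one to the other, so G is not vertex-transitive.

No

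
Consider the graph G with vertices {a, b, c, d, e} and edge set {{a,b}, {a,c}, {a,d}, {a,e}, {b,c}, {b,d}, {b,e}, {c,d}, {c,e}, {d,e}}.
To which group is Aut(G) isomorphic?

the symmetric group on 5 letters

All 5 vertices are pairwise adjacent: G = K_5. Every bijection on the vertex set is an automorphism of K_5; hence Aut(K_5) ≅ S_5, order 120.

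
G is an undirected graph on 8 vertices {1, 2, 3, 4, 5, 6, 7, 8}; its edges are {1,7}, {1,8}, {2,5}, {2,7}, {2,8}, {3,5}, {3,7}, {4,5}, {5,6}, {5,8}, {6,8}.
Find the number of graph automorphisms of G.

1

Degrees alone do not determine every vertex (e.g. 1 and 3 both have degree 2), but their neighbour-degree multisets differ: N(1) has degrees [3, 4] while N(3) has degrees [3, 5]. Repeating this refinement separates all vertices, so the only automorphism is the identity.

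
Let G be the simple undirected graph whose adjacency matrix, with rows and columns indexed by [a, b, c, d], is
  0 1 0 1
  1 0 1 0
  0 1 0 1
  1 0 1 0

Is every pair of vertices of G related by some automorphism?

G is 2-regular and bipartite with parts {a, c} and {b, d} (each part is independent and every cross-pair is an edge), so G = K_{2,2}. Each part can be permuted independently (S_2 × S_2) and the two equal-size parts can also be swapped, giving (S_2 × S_2) ⋊ Z_2 of order 2·(2!)² = 8. Under this action every vertex can be carried to every other, so G is vertex-transitive.

Yes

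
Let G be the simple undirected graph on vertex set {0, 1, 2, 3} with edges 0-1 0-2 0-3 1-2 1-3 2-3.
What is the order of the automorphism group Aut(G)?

24

Every vertex has degree 3, so G is the complete graph K_4. Every bijection on the vertex set is an automorphism of K_4; hence Aut(K_4) ≅ S_4, order 24.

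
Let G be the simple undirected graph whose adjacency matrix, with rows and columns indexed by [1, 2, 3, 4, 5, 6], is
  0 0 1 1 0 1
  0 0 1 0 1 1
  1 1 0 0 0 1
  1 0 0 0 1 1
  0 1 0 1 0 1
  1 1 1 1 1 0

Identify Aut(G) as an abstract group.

Vertex 6 is the unique vertex of degree 5; the remaining 5 vertices each have degree 3 and induce a cycle, so G is the wheel on 6 vertices with hub 6. Every automorphism fixes the hub and acts on the rim 5-cycle, so Aut(G) ≅ Aut(C_5) = D_5 of order 10.

the dihedral group of order 10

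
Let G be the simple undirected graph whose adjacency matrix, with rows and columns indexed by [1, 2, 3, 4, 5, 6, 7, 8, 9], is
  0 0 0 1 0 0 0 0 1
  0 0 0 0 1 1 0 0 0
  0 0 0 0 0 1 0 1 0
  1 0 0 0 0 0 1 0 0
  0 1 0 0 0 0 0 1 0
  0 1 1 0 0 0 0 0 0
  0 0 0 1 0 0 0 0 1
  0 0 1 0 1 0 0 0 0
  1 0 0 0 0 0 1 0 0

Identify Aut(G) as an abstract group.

D_5 × D_4

G has two connected components, {2, 3, 5, 6, 8} and {1, 4, 7, 9}; each is 2-regular, so G = C_5 ⊔ C_4. No automorphism exchanges components of different sizes, hence Aut(G) is the direct product D_5 × D_4, order 80.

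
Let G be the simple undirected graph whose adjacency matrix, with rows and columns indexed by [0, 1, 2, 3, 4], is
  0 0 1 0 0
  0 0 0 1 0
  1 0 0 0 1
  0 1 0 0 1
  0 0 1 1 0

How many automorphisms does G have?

2

The degree sequence is [1, 1, 2, 2, 2]; the two degree-1 vertices 0 and 1 are the ends of a path, so G = P_5. The only nontrivial automorphism of a path is the end-to-end reflection, so Aut(G) ≅ Z_2.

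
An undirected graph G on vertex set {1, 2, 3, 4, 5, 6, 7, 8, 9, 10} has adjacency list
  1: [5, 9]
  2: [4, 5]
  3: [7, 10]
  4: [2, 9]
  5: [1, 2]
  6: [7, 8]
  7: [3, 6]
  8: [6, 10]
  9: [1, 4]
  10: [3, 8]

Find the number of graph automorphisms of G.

200

G has two connected components, {1, 2, 4, 5, 9} and {3, 6, 7, 8, 10}; each is 2-regular, so G = C_5 ⊔ C_5. Aut of a disjoint union of two copies of C_5 is the wreath product D_5 ≀ Z_2, of order 2·10² = 200.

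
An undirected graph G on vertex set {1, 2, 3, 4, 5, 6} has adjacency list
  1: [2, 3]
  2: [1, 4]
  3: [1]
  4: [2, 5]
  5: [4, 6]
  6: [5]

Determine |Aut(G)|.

The degree sequence is [2, 2, 1, 2, 2, 1]; the two degree-1 vertices 3 and 6 are the ends of a path, so G = P_6. The only nontrivial automorphism of a path is the end-to-end reflection, so Aut(G) ≅ Z_2.

2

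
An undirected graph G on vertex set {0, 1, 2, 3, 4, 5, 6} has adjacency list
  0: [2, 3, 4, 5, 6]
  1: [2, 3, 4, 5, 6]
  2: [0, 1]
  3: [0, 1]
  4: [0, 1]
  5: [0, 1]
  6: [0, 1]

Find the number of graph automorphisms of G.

240

The vertices split by degree into {0, 1} (degree 5) and {2, 3, 4, 5, 6} (degree 2); every edge runs between the two parts, so G is the complete bipartite graph K_{2,5}. The parts have unequal sizes, so no automorphism swaps them; each part is permuted independently, giving S_2 × S_5 of order 2!·5! = 240.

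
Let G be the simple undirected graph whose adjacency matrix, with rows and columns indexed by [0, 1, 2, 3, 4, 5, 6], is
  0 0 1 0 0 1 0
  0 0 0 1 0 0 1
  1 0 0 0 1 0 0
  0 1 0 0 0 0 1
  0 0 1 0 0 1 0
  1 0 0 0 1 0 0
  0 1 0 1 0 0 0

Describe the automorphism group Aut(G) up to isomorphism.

G has two connected components, {0, 2, 4, 5} and {1, 3, 6}; each is 2-regular, so G = C_4 ⊔ C_3. No automorphism exchanges components of different sizes, hence Aut(G) is the direct product D_4 × D_3, order 48.

D_4 × D_3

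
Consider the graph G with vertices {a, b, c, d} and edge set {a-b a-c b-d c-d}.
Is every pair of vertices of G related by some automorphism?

Yes

Every vertex has degree 2 and the graph is connected, so G is the 4-cycle C_4. The automorphisms of the 4-cycle are exactly the symmetries of a regular 4-gon: the dihedral group D_4, |D_4| = 8. Under this action every vertex can be carried to every other, so G is vertex-transitive.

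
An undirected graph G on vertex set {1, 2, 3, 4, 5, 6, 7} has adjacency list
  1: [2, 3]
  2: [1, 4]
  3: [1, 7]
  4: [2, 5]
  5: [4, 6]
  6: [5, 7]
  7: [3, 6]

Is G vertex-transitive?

G is 2-regular and connected on 7 vertices, i.e. the cycle C_7. The automorphisms of the 7-cycle are exactly the symmetries of a regular 7-gon: the dihedral group D_7, |D_7| = 14. Under this action every vertex can be carried to every other, so G is vertex-transitive.

Yes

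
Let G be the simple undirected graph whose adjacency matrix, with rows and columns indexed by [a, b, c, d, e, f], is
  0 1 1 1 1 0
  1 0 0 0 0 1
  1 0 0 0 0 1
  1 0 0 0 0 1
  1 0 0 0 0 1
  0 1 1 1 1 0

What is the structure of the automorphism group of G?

S_4 × S_2

The vertices split by degree into {a, f} (degree 4) and {b, c, d, e} (degree 2); every edge runs between the two parts, so G is the complete bipartite graph K_{2,4}. The parts have unequal sizes, so no automorphism swaps them; each part is permuted independently, giving S_4 × S_2 of order 4!·2! = 48.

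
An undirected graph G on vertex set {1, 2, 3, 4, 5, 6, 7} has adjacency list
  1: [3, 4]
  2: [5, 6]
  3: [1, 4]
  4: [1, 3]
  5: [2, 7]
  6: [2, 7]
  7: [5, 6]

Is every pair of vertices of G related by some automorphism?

No

G has two connected components, {2, 5, 6, 7} and {1, 3, 4}; each is 2-regular, so G = C_4 ⊔ C_3. The orbit of 1 under Aut(G) is {1, 3, 4}, which does not contain 2, so G is not vertex-transitive.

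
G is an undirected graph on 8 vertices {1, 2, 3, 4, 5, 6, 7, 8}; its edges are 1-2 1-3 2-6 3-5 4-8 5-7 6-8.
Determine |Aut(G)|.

2

The degree sequence is [2, 2, 2, 1, 2, 2, 1, 2]; the two degree-1 vertices 4 and 7 are the ends of a path, so G = P_8. The only nontrivial automorphism of a path is the end-to-end reflection, so Aut(G) ≅ Z_2.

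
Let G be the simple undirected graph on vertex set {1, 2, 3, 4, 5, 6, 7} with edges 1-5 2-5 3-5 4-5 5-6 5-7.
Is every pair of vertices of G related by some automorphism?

No

Vertex 5 is the only vertex of degree 6, so every automorphism fixes it; G is not vertex-transitive.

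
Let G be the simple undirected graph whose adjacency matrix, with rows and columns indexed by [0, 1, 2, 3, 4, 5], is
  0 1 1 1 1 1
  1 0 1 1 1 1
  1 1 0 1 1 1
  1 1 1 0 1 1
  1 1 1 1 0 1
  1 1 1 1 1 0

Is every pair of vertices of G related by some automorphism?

All 6 vertices are pairwise adjacent: G = K_6. Every bijection on the vertex set is an automorphism of K_6; hence Aut(K_6) ≅ S_6, order 720. This group acts transitively on the 6 vertices.

Yes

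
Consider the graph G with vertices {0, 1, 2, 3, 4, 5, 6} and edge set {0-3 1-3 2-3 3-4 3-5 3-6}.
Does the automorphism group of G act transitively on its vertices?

Vertex 3 is the only vertex of degree 6, so every automorphism fixes it; G is not vertex-transitive.

No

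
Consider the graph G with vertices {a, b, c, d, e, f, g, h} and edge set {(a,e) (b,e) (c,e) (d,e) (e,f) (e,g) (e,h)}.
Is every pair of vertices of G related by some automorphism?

No

Vertex e is the only vertex of degree 7, so every automorphism fixes it; G is not vertex-transitive.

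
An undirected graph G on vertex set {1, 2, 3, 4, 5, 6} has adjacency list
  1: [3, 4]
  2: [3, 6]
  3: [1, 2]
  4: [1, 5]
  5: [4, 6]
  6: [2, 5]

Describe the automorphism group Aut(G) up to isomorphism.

D_6

Every vertex has degree 2 and the graph is connected, so G is the 6-cycle C_6. C_6 has 6 rotations and 6 reflections, so Aut(C_6) ≅ D_6 of order 12.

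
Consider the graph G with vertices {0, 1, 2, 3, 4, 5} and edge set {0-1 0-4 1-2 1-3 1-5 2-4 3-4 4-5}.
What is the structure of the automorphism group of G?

The vertices split by degree into {1, 4} (degree 4) and {0, 2, 3, 5} (degree 2); every edge runs between the two parts, so G is the complete bipartite graph K_{2,4}. Automorphisms preserve the bipartition setwise (since the parts differ in size) and act as S_2 × S_4 within it; |Aut| = 48.

S_2 × S_4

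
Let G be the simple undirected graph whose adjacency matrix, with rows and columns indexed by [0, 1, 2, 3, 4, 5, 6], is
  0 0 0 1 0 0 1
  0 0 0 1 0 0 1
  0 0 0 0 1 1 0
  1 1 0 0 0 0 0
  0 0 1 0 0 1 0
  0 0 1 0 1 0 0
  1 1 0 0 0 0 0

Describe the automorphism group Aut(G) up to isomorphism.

D_4 × D_3

G has two connected components, {0, 1, 3, 6} and {2, 4, 5}; each is 2-regular, so G = C_4 ⊔ C_3. No automorphism exchanges components of different sizes, hence Aut(G) is the direct product D_4 × D_3, order 48.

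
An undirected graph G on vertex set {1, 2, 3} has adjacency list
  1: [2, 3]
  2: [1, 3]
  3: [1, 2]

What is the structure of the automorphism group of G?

Every vertex has degree 2, so G is the complete graph K_3. Any permutation of the 3 vertices preserves K_3, so Aut(K_3) = S_3 of order 3! = 6.

the symmetric group on 3 letters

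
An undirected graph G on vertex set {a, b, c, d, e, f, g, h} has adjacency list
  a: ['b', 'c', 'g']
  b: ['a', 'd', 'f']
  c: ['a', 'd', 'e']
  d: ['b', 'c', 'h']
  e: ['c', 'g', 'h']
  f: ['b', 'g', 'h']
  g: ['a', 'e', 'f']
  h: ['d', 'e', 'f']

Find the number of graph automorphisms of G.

48

G is 3-regular and bipartite on 2^3 = 8 vertices with girth 4; it is the hypercube graph Q_3. Aut(Q_3) consists of the signed permutations of the 3 coordinate axes: 3! permutations times 2^3 sign flips, so |Aut| = 2^3·3! = 48.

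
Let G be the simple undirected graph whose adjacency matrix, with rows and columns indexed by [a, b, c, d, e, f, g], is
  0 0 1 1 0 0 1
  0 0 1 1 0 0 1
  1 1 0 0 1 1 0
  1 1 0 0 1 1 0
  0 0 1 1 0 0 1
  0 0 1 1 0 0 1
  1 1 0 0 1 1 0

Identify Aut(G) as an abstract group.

The vertices split by degree into {c, d, g} (degree 4) and {a, b, e, f} (degree 3); every edge runs between the two parts, so G is the complete bipartite graph K_{3,4}. Automorphisms preserve the bipartition setwise (since the parts differ in size) and act as S_4 × S_3 within it; |Aut| = 144.

S_4 × S_3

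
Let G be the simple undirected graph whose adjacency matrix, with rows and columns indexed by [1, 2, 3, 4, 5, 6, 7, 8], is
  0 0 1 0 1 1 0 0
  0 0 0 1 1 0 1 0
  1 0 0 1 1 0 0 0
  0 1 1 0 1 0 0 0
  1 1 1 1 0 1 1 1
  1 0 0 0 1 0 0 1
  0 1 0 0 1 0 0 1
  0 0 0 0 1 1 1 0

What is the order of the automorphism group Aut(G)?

14

Vertex 5 is the unique vertex of degree 7; the remaining 7 vertices each have degree 3 and induce a cycle, so G is the wheel on 8 vertices with hub 5. With the hub fixed, the remaining symmetry is that of the rim cycle C_7, giving the dihedral group D_7.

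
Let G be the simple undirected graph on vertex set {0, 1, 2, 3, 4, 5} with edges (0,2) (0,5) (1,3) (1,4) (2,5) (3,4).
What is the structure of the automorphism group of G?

G has two connected components, {1, 3, 4} and {0, 2, 5}; each is 2-regular, so G = C_3 ⊔ C_3. With two isomorphic components, Aut(G) = Aut(C_3) ≀ S_2 = (D_3 × D_3) ⋊ Z_2: permute each cycle by D_3, then optionally swap the two cycles. Order 2·(2·3)² = 72.

D_3 ≀ Z_2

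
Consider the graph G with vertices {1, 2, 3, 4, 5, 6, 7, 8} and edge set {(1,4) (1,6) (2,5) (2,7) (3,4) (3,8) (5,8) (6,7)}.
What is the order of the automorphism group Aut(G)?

16

G is 2-regular and connected on 8 vertices, i.e. the cycle C_8. C_8 has 8 rotations and 8 reflections, so Aut(C_8) ≅ D_8 of order 16.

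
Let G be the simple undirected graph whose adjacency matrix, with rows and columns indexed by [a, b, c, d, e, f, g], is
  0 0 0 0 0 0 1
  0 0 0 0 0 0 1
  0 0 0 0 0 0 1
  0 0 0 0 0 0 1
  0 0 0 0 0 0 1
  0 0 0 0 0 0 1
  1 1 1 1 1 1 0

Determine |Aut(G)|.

720

Vertex g has degree 6 and every other vertex has degree 1, so G is the star K_{1,6} with centre g. Any automorphism fixes the centre and permutes the 6 leaves freely, so Aut(G) ≅ S_6 of order 6! = 720.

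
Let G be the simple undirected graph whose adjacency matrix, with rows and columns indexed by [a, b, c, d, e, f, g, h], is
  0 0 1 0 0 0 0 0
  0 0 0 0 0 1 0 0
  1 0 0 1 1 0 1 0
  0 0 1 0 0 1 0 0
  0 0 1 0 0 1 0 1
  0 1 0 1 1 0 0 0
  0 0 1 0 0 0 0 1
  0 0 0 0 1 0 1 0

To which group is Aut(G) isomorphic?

the trivial group

Degrees alone do not determine every vertex (e.g. a and b both have degree 1), but their neighbour-degree multisets differ: N(a) has degrees [4] while N(b) has degrees [3]. Repeating this refinement separates all vertices, so the only automorphism is the identity.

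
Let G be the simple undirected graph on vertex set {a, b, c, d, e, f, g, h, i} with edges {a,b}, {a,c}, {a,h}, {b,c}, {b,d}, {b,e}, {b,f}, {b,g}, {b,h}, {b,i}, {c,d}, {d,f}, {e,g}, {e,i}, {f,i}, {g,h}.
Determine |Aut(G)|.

16

Vertex b is the unique vertex of degree 8; the remaining 8 vertices each have degree 3 and induce a cycle, so G is the wheel on 9 vertices with hub b. Every automorphism fixes the hub and acts on the rim 8-cycle, so Aut(G) ≅ Aut(C_8) = D_8 of order 16.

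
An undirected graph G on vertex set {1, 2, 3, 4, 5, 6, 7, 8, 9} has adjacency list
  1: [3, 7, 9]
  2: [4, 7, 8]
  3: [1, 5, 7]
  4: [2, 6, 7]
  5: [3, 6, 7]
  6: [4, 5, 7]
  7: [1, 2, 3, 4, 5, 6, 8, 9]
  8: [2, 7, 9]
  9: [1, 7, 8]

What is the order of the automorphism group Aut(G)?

Vertex 7 is the unique vertex of degree 8; the remaining 8 vertices each have degree 3 and induce a cycle, so G is the wheel on 9 vertices with hub 7. Every automorphism fixes the hub and acts on the rim 8-cycle, so Aut(G) ≅ Aut(C_8) = D_8 of order 16.

16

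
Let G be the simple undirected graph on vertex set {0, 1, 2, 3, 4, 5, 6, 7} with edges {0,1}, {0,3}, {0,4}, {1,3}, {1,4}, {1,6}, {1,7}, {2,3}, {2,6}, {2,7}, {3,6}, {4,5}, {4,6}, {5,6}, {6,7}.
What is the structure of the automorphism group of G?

the trivial group

Degrees alone do not determine every vertex (e.g. 0 and 2 both have degree 3), but their neighbour-degree multisets differ: N(0) has degrees [4, 4, 5] while N(2) has degrees [3, 4, 6]. Repeating this refinement separates all vertices, so the only automorphism is the identity.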